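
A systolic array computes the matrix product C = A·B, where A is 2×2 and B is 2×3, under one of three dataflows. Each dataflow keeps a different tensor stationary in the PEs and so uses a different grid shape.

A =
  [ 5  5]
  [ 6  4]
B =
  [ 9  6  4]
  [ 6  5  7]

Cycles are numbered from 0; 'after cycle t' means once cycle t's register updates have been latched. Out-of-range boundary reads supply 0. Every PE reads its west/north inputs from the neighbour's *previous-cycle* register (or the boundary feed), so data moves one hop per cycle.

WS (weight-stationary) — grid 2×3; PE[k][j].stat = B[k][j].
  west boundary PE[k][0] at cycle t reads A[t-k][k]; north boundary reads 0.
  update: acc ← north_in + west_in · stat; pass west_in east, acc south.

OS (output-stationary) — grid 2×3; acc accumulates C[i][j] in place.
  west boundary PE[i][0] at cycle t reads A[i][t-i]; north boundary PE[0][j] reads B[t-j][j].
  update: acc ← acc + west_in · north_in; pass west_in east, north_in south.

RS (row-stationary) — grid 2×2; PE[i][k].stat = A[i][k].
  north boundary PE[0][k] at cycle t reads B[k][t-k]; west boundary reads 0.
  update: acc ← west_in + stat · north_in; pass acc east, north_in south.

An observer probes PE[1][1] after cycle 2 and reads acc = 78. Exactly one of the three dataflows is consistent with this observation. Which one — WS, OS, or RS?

WS (2×3 grid), PE[1][1]:
  @0  [1,1]  acc 0  |  →0  ↓0
  @1  [1,1]  acc 0  |  →0  ↓0
  @2  [1,1]  acc 55  |  →5  ↓55
OS (2×3 grid), PE[1][1]:
  @0  [1,1]  acc 0  |  →0  ↓0
  @1  [1,1]  acc 0  |  →0  ↓0
  @2  [1,1]  acc 36  |  →6  ↓6
RS (2×2 grid), PE[1][1]:
  @0  [1,1]  acc 0  |  →0  ↓0
  @1  [1,1]  acc 0  |  →0  ↓0
  @2  [1,1]  acc 78  |  →78  ↓6

dataflow = RS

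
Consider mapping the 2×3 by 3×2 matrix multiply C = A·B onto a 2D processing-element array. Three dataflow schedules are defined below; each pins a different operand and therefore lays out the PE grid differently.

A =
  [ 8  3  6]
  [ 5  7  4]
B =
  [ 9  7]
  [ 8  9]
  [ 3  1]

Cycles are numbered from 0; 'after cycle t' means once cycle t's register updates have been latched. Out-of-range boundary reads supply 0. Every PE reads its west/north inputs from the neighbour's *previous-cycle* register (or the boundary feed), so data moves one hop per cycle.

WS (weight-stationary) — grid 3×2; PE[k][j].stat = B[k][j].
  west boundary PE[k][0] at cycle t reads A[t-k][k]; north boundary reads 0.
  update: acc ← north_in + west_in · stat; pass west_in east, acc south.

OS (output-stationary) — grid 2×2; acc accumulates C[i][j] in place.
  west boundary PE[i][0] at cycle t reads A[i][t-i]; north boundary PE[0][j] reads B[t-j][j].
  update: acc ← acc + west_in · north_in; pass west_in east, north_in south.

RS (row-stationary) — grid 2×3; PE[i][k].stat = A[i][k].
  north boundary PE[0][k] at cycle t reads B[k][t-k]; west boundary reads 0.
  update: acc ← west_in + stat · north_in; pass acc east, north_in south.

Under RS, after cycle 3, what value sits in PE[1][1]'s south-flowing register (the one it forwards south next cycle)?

RS 2×3: PE[1][1] cycle-by-cycle (with neighbour feeds):
  step 0 · PE0,1: acc=0; fwd→0 fwd↓0
  step 0 · PE1,0: acc=0; fwd→0 fwd↓0
  step 0 · PE1,1: acc=0; fwd→0 fwd↓0
  step 1 · PE0,1: acc=96; fwd→96 fwd↓8
  step 1 · PE1,0: acc=45; fwd→45 fwd↓9
  step 1 · PE1,1: acc=0; fwd→0 fwd↓0
  step 2 · PE0,1: acc=83; fwd→83 fwd↓9
  step 2 · PE1,0: acc=35; fwd→35 fwd↓7
  step 2 · PE1,1: acc=101; fwd→101 fwd↓8
  step 3 · PE0,1: acc=0; fwd→0 fwd↓0
  step 3 · PE1,0: acc=0; fwd→0 fwd↓0
  step 3 · PE1,1: acc=98; fwd→98 fwd↓9

register = 9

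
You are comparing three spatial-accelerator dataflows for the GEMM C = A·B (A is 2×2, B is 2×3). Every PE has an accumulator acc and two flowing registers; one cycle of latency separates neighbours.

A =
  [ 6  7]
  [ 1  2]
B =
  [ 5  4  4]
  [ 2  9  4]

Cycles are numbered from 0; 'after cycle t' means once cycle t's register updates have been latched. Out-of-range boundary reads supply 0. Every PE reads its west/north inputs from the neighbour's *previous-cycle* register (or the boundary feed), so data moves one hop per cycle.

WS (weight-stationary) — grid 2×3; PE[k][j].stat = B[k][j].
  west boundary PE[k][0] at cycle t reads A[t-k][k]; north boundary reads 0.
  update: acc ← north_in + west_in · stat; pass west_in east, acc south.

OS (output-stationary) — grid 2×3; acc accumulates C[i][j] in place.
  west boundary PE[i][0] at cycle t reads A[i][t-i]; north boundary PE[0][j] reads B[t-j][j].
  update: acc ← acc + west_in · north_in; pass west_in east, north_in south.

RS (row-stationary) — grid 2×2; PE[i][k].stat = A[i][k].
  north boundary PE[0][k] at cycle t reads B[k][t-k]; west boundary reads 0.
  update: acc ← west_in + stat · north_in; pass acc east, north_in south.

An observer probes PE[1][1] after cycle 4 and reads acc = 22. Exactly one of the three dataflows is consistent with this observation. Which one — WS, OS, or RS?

dataflow = OS

WS [2×3] PE[1][1] across cycles:
  c0 r1c1: 0 / 0 / 0
  c1 r1c1: 0 / 0 / 0
  c2 r1c1: 87 / 7 / 87
  c3 r1c1: 22 / 2 / 22
  c4 r1c1: 0 / 0 / 0
OS [2×3] PE[1][1] across cycles:
  c0 r1c1: 0 / 0 / 0
  c1 r1c1: 0 / 0 / 0
  c2 r1c1: 4 / 1 / 4
  c3 r1c1: 22 / 2 / 9
  c4 r1c1: 22 / 0 / 0
RS [2×2] PE[1][1] across cycles:
  c0 r1c1: 0 / 0 / 0
  c1 r1c1: 0 / 0 / 0
  c2 r1c1: 9 / 9 / 2
  c3 r1c1: 22 / 22 / 9
  c4 r1c1: 12 / 12 / 4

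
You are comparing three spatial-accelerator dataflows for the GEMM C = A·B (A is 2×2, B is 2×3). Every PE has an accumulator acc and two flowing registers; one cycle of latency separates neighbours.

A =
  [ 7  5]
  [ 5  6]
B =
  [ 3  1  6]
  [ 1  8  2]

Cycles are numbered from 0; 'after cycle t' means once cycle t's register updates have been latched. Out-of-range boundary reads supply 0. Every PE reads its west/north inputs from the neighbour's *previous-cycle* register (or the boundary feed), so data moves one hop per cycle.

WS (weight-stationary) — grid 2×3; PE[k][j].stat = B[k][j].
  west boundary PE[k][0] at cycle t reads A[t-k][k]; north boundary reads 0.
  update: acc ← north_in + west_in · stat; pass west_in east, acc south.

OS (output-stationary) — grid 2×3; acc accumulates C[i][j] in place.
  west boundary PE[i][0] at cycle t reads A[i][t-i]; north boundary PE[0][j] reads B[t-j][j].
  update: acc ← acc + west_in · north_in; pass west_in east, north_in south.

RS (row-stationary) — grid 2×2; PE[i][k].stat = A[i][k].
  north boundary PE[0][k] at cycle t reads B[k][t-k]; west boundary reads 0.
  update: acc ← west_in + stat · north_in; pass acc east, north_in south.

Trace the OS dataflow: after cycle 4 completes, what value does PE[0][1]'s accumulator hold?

Tracing OS — 2×3 array, target PE[0][1]:
  0: (0,0).acc=21  regs=<7,3>
  0: (0,1).acc=0  regs=<0,0>
  1: (0,0).acc=26  regs=<5,1>
  1: (0,1).acc=7  regs=<7,1>
  2: (0,0).acc=26  regs=<0,0>
  2: (0,1).acc=47  regs=<5,8>
  3: (0,0).acc=26  regs=<0,0>
  3: (0,1).acc=47  regs=<0,0>
  4: (0,0).acc=26  regs=<0,0>
  4: (0,1).acc=47  regs=<0,0>

PE[0][1].acc = 47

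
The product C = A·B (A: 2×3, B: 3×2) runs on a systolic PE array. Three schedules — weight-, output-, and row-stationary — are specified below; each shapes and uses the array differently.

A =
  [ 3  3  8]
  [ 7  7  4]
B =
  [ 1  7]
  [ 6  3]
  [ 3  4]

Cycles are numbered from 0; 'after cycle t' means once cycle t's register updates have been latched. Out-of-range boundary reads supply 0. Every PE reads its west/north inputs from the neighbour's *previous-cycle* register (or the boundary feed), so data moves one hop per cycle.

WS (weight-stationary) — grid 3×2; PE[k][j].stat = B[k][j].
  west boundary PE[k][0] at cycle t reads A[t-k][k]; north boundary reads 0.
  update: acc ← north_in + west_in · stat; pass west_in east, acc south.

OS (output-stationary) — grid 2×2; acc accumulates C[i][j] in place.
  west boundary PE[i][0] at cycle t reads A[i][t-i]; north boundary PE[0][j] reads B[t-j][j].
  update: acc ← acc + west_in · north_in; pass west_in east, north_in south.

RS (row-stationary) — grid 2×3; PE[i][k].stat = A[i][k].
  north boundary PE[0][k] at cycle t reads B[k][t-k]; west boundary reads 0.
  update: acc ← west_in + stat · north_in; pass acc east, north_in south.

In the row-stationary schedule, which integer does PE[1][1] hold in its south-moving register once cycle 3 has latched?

RS on a 2×3 grid — tracing PE[1][1] and its feeders:
  0: (0,1).acc=0  regs=<0,0>
  0: (1,0).acc=0  regs=<0,0>
  0: (1,1).acc=0  regs=<0,0>
  1: (0,1).acc=21  regs=<21,6>
  1: (1,0).acc=7  regs=<7,1>
  1: (1,1).acc=0  regs=<0,0>
  2: (0,1).acc=30  regs=<30,3>
  2: (1,0).acc=49  regs=<49,7>
  2: (1,1).acc=49  regs=<49,6>
  3: (0,1).acc=0  regs=<0,0>
  3: (1,0).acc=0  regs=<0,0>
  3: (1,1).acc=70  regs=<70,3>

register = 3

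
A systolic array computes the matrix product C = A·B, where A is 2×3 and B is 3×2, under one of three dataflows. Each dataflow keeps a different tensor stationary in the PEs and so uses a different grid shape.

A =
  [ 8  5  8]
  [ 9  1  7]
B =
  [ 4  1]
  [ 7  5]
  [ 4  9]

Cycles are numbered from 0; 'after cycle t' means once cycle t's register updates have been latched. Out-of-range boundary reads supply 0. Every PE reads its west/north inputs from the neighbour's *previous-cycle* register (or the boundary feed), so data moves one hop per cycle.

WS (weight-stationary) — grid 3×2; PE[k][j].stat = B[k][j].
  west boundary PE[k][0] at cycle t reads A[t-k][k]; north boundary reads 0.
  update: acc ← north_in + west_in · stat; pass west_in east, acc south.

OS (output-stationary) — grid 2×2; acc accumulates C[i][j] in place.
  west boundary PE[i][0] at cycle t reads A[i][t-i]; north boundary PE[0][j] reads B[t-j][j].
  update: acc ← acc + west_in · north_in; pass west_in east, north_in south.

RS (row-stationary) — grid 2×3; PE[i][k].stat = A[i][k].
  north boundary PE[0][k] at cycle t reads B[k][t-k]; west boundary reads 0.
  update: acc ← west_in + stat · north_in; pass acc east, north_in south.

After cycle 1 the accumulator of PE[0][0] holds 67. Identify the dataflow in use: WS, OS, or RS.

— WS: 3×2; PE[0][0] trace:
  step 0 · PE0,0: acc=32; fwd→8 fwd↓32
  step 1 · PE0,0: acc=36; fwd→9 fwd↓36
— OS: 2×2; PE[0][0] trace:
  step 0 · PE0,0: acc=32; fwd→8 fwd↓4
  step 1 · PE0,0: acc=67; fwd→5 fwd↓7
— RS: 2×3; PE[0][0] trace:
  step 0 · PE0,0: acc=32; fwd→32 fwd↓4
  step 1 · PE0,0: acc=8; fwd→8 fwd↓1

dataflow = OS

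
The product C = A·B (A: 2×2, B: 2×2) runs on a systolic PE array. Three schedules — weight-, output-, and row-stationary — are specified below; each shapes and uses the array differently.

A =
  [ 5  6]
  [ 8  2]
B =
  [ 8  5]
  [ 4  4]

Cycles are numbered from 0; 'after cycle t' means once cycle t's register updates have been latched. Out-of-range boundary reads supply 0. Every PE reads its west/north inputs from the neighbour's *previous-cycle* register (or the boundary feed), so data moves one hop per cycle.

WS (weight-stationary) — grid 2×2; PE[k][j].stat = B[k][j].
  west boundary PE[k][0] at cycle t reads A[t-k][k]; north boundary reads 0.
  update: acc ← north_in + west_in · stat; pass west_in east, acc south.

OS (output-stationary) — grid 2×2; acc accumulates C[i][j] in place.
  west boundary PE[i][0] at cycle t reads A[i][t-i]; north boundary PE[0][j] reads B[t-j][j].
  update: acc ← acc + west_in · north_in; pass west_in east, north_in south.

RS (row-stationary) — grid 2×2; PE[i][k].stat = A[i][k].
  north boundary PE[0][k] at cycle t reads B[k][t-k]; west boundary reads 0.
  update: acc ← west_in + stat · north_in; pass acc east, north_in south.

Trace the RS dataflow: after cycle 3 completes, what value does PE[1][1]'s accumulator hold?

RS (2×2). Following PE[1][1] plus its west/north inputs:
  after 0 — PE[0][1] acc=0, pass-E 0, pass-S 0
  after 0 — PE[1][0] acc=0, pass-E 0, pass-S 0
  after 0 — PE[1][1] acc=0, pass-E 0, pass-S 0
  after 1 — PE[0][1] acc=64, pass-E 64, pass-S 4
  after 1 — PE[1][0] acc=64, pass-E 64, pass-S 8
  after 1 — PE[1][1] acc=0, pass-E 0, pass-S 0
  after 2 — PE[0][1] acc=49, pass-E 49, pass-S 4
  after 2 — PE[1][0] acc=40, pass-E 40, pass-S 5
  after 2 — PE[1][1] acc=72, pass-E 72, pass-S 4
  after 3 — PE[0][1] acc=0, pass-E 0, pass-S 0
  after 3 — PE[1][0] acc=0, pass-E 0, pass-S 0
  after 3 — PE[1][1] acc=48, pass-E 48, pass-S 4

PE[1][1].acc = 48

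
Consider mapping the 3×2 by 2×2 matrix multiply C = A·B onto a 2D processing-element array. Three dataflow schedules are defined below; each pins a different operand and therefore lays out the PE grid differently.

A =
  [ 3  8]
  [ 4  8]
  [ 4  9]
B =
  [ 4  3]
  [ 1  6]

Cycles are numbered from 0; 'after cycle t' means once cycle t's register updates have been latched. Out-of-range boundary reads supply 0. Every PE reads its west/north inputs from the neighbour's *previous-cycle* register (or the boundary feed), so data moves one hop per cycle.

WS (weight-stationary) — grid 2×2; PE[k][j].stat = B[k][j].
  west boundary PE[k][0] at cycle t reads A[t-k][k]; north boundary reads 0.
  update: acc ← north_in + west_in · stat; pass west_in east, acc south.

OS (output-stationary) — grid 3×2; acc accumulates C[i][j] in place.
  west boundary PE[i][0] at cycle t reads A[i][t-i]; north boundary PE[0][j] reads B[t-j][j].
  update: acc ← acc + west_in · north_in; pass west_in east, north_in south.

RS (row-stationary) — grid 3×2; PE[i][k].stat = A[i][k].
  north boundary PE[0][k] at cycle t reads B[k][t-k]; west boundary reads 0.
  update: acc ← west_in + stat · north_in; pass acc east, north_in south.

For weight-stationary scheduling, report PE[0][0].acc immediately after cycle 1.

WS 2×2: PE[0][0] cycle-by-cycle (with neighbour feeds):
  step 0 · PE0,0: acc=12; fwd→3 fwd↓12
  step 1 · PE0,0: acc=16; fwd→4 fwd↓16

PE[0][0].acc = 16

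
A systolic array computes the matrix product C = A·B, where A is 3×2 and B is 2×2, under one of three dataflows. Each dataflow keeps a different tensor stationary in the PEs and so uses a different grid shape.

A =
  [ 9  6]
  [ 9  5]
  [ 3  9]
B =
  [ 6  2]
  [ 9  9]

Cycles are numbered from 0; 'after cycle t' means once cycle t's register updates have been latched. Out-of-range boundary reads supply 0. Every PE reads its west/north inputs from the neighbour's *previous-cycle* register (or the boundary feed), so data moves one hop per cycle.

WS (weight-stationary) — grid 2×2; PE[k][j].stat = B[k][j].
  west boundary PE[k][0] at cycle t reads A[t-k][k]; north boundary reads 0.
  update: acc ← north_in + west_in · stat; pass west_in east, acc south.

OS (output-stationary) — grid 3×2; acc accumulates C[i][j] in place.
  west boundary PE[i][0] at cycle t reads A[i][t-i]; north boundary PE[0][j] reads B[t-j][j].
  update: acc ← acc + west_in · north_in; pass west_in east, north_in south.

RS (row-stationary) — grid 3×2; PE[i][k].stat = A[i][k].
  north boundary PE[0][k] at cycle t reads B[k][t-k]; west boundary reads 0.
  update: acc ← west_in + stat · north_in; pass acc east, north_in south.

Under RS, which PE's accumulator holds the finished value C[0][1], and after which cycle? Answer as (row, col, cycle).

(row, col, cycle) = (0, 1, 2)

Under RS, C[0][1] lands at PE[0][1]:
  step 0 · PE0,1: acc=0; fwd→0 fwd↓0
  step 1 · PE0,1: acc=108; fwd→108 fwd↓9
  step 2 · PE0,1: acc=72; fwd→72 fwd↓9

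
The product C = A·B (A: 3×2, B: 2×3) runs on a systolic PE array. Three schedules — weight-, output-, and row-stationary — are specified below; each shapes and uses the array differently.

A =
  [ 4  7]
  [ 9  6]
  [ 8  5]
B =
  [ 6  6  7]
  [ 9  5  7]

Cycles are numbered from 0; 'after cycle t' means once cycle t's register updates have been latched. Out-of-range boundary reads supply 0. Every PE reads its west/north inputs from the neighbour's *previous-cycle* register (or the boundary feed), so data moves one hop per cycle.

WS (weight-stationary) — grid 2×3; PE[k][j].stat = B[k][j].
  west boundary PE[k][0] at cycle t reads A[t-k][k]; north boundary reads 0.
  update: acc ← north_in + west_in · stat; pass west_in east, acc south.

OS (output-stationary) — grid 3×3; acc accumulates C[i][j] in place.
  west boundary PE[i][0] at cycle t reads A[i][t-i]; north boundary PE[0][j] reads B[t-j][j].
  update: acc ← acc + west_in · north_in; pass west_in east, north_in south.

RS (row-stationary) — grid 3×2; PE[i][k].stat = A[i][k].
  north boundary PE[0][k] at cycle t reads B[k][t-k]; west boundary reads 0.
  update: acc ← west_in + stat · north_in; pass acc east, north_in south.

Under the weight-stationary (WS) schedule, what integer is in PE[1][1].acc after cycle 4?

Tracing WS — 2×3 array, target PE[1][1]:
  @0  [0,1]  acc 0  |  →0  ↓0
  @0  [1,0]  acc 0  |  →0  ↓0
  @0  [1,1]  acc 0  |  →0  ↓0
  @1  [0,1]  acc 24  |  →4  ↓24
  @1  [1,0]  acc 87  |  →7  ↓87
  @1  [1,1]  acc 0  |  →0  ↓0
  @2  [0,1]  acc 54  |  →9  ↓54
  @2  [1,0]  acc 108  |  →6  ↓108
  @2  [1,1]  acc 59  |  →7  ↓59
  @3  [0,1]  acc 48  |  →8  ↓48
  @3  [1,0]  acc 93  |  →5  ↓93
  @3  [1,1]  acc 84  |  →6  ↓84
  @4  [0,1]  acc 0  |  →0  ↓0
  @4  [1,0]  acc 0  |  →0  ↓0
  @4  [1,1]  acc 73  |  →5  ↓73

PE[1][1].acc = 73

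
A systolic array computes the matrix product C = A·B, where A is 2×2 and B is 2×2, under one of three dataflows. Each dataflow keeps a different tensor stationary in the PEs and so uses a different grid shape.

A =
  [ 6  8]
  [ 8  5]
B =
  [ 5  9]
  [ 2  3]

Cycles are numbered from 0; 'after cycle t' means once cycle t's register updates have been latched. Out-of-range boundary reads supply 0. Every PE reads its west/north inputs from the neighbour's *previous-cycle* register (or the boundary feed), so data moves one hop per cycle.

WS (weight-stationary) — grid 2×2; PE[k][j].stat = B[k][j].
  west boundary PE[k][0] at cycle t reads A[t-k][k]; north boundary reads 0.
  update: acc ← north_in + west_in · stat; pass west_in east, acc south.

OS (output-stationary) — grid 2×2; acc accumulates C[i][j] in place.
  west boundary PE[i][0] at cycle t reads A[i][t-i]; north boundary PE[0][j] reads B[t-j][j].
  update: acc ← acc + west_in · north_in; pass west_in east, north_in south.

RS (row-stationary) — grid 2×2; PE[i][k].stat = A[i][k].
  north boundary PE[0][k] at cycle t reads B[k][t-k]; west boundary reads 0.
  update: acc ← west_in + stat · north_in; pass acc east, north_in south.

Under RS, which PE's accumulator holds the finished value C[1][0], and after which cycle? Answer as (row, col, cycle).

(row, col, cycle) = (1, 1, 2)

RS — PE[1][1] is where C[1][0] collects:
  after 0 — PE[1][1] acc=0, pass-E 0, pass-S 0
  after 1 — PE[1][1] acc=0, pass-E 0, pass-S 0
  after 2 — PE[1][1] acc=50, pass-E 50, pass-S 2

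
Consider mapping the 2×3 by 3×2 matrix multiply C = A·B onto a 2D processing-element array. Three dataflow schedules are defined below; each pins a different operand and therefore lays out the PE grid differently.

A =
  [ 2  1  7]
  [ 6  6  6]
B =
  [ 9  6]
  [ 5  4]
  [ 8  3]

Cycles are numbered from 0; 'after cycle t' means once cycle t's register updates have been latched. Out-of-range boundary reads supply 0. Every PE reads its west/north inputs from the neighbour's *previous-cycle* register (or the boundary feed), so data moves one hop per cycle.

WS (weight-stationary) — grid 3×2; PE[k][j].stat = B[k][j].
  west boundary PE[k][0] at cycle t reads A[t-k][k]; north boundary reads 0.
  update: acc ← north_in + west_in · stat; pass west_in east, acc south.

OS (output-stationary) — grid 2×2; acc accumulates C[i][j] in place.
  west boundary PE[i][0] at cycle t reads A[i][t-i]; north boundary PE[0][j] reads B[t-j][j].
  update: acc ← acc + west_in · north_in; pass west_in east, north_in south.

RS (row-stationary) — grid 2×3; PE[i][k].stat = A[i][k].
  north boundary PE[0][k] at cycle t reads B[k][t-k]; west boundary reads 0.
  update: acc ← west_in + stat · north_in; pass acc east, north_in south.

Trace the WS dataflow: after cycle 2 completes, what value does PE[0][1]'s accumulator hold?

WS (3×2). Following PE[0][1] plus its west/north inputs:
  0: (0,0).acc=18  regs=<2,18>
  0: (0,1).acc=0  regs=<0,0>
  1: (0,0).acc=54  regs=<6,54>
  1: (0,1).acc=12  regs=<2,12>
  2: (0,0).acc=0  regs=<0,0>
  2: (0,1).acc=36  regs=<6,36>

PE[0][1].acc = 36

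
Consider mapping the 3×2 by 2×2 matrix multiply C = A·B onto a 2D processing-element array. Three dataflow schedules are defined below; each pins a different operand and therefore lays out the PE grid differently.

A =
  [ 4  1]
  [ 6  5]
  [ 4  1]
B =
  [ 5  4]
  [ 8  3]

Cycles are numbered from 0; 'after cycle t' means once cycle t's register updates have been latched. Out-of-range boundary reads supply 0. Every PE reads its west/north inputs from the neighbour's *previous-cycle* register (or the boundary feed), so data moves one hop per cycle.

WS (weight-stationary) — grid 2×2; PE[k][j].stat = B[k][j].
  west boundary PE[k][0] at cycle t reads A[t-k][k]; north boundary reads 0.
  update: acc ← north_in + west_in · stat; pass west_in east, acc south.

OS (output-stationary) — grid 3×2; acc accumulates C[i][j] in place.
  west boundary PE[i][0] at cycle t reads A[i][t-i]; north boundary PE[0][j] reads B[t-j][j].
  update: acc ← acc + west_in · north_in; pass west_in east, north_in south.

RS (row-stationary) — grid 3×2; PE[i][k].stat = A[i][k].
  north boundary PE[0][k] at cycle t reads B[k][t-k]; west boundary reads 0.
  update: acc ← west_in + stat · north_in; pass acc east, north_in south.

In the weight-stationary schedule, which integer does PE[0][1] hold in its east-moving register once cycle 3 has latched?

register = 4

WS on a 2×2 grid — tracing PE[0][1] and its feeders:
  c0 r0c0: 20 / 4 / 20
  c0 r0c1: 0 / 0 / 0
  c1 r0c0: 30 / 6 / 30
  c1 r0c1: 16 / 4 / 16
  c2 r0c0: 20 / 4 / 20
  c2 r0c1: 24 / 6 / 24
  c3 r0c0: 0 / 0 / 0
  c3 r0c1: 16 / 4 / 16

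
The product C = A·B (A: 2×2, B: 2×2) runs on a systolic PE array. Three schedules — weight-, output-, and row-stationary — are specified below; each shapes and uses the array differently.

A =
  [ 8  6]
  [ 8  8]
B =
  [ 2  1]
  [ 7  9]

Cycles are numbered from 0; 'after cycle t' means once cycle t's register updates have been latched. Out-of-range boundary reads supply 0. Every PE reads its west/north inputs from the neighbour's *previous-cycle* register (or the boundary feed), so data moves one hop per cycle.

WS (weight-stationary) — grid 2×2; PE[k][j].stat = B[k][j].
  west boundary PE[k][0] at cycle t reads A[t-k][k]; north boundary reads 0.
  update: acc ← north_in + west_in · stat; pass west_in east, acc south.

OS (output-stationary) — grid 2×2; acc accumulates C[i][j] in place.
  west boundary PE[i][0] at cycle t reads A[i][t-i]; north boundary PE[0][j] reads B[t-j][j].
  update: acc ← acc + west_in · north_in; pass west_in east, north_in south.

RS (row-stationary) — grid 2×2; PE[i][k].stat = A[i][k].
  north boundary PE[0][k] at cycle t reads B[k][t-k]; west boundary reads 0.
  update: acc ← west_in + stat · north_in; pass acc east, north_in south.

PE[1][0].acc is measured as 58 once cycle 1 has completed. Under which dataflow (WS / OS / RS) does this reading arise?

dataflow = WS

WS [2×2] PE[1][0] across cycles:
  [0] (1,0) acc=0 (h:0 v:0)
  [1] (1,0) acc=58 (h:6 v:58)
OS [2×2] PE[1][0] across cycles:
  [0] (1,0) acc=0 (h:0 v:0)
  [1] (1,0) acc=16 (h:8 v:2)
RS [2×2] PE[1][0] across cycles:
  [0] (1,0) acc=0 (h:0 v:0)
  [1] (1,0) acc=16 (h:16 v:2)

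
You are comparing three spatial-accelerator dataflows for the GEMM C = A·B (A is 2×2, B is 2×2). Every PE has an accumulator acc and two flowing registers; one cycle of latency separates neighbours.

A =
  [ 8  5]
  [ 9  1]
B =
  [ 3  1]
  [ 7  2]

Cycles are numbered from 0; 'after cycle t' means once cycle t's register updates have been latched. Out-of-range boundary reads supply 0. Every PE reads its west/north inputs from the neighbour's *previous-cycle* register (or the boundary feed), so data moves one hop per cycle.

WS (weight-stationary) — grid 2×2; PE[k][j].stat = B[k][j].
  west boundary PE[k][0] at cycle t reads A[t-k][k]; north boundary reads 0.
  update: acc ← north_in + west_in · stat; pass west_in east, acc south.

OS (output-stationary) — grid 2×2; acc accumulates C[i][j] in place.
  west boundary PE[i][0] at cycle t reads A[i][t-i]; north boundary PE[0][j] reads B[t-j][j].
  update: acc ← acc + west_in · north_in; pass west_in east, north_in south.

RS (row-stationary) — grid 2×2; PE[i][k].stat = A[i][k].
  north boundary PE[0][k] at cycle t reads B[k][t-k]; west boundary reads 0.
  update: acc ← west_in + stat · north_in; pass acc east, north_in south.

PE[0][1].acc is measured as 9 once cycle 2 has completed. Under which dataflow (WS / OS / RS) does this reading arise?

dataflow = WS

Under WS (2×2), PE[0][1]:
  [0] (0,1) acc=0 (h:0 v:0)
  [1] (0,1) acc=8 (h:8 v:8)
  [2] (0,1) acc=9 (h:9 v:9)
Under OS (2×2), PE[0][1]:
  [0] (0,1) acc=0 (h:0 v:0)
  [1] (0,1) acc=8 (h:8 v:1)
  [2] (0,1) acc=18 (h:5 v:2)
Under RS (2×2), PE[0][1]:
  [0] (0,1) acc=0 (h:0 v:0)
  [1] (0,1) acc=59 (h:59 v:7)
  [2] (0,1) acc=18 (h:18 v:2)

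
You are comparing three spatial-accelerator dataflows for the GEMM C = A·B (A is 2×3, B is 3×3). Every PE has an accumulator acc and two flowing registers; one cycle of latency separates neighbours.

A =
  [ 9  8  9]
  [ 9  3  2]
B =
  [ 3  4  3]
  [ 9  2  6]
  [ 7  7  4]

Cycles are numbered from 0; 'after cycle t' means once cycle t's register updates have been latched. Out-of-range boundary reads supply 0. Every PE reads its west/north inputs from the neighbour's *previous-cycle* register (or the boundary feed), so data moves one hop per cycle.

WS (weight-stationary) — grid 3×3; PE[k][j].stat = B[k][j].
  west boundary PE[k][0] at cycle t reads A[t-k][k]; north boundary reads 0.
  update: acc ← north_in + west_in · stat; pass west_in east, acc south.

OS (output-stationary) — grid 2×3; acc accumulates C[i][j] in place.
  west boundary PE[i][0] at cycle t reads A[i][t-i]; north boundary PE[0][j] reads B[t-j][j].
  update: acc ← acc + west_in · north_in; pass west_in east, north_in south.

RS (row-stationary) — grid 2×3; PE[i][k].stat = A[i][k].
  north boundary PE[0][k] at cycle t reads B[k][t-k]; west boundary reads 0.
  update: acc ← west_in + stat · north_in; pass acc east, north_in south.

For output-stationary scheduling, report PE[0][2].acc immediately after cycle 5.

PE[0][2].acc = 111

Tracing OS — 2×3 array, target PE[0][2]:
  t=0 PE[0][1]: acc=0 h=0 v=0
  t=0 PE[0][2]: acc=0 h=0 v=0
  t=1 PE[0][1]: acc=36 h=9 v=4
  t=1 PE[0][2]: acc=0 h=0 v=0
  t=2 PE[0][1]: acc=52 h=8 v=2
  t=2 PE[0][2]: acc=27 h=9 v=3
  t=3 PE[0][1]: acc=115 h=9 v=7
  t=3 PE[0][2]: acc=75 h=8 v=6
  t=4 PE[0][1]: acc=115 h=0 v=0
  t=4 PE[0][2]: acc=111 h=9 v=4
  t=5 PE[0][1]: acc=115 h=0 v=0
  t=5 PE[0][2]: acc=111 h=0 v=0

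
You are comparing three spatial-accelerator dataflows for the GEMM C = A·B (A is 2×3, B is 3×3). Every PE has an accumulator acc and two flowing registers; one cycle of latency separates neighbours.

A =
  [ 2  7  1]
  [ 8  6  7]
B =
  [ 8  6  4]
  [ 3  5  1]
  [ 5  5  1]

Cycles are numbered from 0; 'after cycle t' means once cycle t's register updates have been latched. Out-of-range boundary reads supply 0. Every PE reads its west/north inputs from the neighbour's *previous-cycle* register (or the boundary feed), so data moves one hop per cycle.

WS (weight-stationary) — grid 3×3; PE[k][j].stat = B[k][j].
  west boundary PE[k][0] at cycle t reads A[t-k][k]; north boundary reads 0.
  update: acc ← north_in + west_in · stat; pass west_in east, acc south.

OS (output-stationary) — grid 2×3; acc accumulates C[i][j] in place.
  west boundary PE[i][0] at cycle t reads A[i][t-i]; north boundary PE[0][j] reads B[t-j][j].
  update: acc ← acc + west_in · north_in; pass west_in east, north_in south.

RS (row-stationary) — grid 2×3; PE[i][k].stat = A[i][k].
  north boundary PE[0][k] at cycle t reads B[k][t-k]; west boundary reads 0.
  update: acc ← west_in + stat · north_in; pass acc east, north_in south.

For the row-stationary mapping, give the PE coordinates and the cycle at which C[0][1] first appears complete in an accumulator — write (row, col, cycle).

RS — PE[0][2] is where C[0][1] collects:
  cycle 0: PE[0][2] → acc 0, east 0, south 0
  cycle 1: PE[0][2] → acc 0, east 0, south 0
  cycle 2: PE[0][2] → acc 42, east 42, south 5
  cycle 3: PE[0][2] → acc 52, east 52, south 5

(row, col, cycle) = (0, 2, 3)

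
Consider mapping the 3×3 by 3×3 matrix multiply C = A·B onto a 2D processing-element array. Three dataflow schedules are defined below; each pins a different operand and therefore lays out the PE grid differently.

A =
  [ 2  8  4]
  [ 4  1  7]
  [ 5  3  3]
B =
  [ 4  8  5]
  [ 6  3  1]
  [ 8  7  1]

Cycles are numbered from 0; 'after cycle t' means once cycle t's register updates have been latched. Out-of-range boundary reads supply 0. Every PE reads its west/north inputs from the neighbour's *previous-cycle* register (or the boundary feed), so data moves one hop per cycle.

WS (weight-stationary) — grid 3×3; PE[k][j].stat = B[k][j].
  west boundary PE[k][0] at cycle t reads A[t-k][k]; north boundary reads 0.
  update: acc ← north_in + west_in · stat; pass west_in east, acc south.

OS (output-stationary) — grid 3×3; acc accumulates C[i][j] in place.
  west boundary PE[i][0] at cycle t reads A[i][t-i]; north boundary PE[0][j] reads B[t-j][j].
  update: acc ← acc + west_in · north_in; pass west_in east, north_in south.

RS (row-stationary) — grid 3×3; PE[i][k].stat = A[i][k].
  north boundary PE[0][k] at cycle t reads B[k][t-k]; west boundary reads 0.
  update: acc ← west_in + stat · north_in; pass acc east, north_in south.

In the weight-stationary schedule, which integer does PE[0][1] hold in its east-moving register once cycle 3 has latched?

register = 5

Tracing WS — 3×3 array, target PE[0][1]:
  [0] (0,0) acc=8 (h:2 v:8)
  [0] (0,1) acc=0 (h:0 v:0)
  [1] (0,0) acc=16 (h:4 v:16)
  [1] (0,1) acc=16 (h:2 v:16)
  [2] (0,0) acc=20 (h:5 v:20)
  [2] (0,1) acc=32 (h:4 v:32)
  [3] (0,0) acc=0 (h:0 v:0)
  [3] (0,1) acc=40 (h:5 v:40)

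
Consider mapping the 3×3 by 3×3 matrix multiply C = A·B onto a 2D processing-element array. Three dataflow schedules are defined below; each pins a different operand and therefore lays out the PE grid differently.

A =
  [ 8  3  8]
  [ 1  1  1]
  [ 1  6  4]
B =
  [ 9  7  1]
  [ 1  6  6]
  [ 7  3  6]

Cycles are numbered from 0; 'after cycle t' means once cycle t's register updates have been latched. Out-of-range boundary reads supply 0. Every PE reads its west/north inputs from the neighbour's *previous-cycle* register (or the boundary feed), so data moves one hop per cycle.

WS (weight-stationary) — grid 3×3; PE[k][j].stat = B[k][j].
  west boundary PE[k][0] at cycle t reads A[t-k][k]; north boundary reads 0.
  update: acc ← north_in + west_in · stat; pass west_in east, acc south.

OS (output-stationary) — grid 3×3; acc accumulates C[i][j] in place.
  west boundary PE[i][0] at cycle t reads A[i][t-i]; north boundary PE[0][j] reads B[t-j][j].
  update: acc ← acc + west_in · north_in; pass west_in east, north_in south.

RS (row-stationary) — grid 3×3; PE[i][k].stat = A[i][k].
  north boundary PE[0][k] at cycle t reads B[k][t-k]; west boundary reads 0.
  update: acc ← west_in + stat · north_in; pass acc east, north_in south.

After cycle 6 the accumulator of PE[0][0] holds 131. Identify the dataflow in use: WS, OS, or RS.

WS [3×3] PE[0][0] across cycles:
  after 0 — PE[0][0] acc=72, pass-E 8, pass-S 72
  after 1 — PE[0][0] acc=9, pass-E 1, pass-S 9
  after 2 — PE[0][0] acc=9, pass-E 1, pass-S 9
  after 3 — PE[0][0] acc=0, pass-E 0, pass-S 0
  after 4 — PE[0][0] acc=0, pass-E 0, pass-S 0
  after 5 — PE[0][0] acc=0, pass-E 0, pass-S 0
  after 6 — PE[0][0] acc=0, pass-E 0, pass-S 0
OS [3×3] PE[0][0] across cycles:
  after 0 — PE[0][0] acc=72, pass-E 8, pass-S 9
  after 1 — PE[0][0] acc=75, pass-E 3, pass-S 1
  after 2 — PE[0][0] acc=131, pass-E 8, pass-S 7
  after 3 — PE[0][0] acc=131, pass-E 0, pass-S 0
  after 4 — PE[0][0] acc=131, pass-E 0, pass-S 0
  after 5 — PE[0][0] acc=131, pass-E 0, pass-S 0
  after 6 — PE[0][0] acc=131, pass-E 0, pass-S 0
RS [3×3] PE[0][0] across cycles:
  after 0 — PE[0][0] acc=72, pass-E 72, pass-S 9
  after 1 — PE[0][0] acc=56, pass-E 56, pass-S 7
  after 2 — PE[0][0] acc=8, pass-E 8, pass-S 1
  after 3 — PE[0][0] acc=0, pass-E 0, pass-S 0
  after 4 — PE[0][0] acc=0, pass-E 0, pass-S 0
  after 5 — PE[0][0] acc=0, pass-E 0, pass-S 0
  after 6 — PE[0][0] acc=0, pass-E 0, pass-S 0

dataflow = OS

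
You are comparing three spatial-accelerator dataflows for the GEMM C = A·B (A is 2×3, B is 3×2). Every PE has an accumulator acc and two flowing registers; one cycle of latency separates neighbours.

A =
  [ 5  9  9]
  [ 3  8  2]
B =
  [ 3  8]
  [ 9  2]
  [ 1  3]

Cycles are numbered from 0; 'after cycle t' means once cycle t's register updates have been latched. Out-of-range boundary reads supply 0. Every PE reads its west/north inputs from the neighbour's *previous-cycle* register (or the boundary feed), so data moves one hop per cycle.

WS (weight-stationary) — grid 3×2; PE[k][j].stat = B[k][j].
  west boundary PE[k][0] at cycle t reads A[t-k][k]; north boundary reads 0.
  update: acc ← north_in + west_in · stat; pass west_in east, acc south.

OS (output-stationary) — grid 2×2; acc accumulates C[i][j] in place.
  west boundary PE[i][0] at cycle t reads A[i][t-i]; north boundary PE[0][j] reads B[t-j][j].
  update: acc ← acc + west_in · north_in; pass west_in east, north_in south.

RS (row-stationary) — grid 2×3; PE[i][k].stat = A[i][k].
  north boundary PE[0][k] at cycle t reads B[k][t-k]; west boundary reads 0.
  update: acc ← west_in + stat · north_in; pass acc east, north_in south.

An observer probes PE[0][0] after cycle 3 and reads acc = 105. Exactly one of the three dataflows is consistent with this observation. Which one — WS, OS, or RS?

dataflow = OS

— WS: 3×2; PE[0][0] trace:
  @0  [0,0]  acc 15  |  →5  ↓15
  @1  [0,0]  acc 9  |  →3  ↓9
  @2  [0,0]  acc 0  |  →0  ↓0
  @3  [0,0]  acc 0  |  →0  ↓0
— OS: 2×2; PE[0][0] trace:
  @0  [0,0]  acc 15  |  →5  ↓3
  @1  [0,0]  acc 96  |  →9  ↓9
  @2  [0,0]  acc 105  |  →9  ↓1
  @3  [0,0]  acc 105  |  →0  ↓0
— RS: 2×3; PE[0][0] trace:
  @0  [0,0]  acc 15  |  →15  ↓3
  @1  [0,0]  acc 40  |  →40  ↓8
  @2  [0,0]  acc 0  |  →0  ↓0
  @3  [0,0]  acc 0  |  →0  ↓0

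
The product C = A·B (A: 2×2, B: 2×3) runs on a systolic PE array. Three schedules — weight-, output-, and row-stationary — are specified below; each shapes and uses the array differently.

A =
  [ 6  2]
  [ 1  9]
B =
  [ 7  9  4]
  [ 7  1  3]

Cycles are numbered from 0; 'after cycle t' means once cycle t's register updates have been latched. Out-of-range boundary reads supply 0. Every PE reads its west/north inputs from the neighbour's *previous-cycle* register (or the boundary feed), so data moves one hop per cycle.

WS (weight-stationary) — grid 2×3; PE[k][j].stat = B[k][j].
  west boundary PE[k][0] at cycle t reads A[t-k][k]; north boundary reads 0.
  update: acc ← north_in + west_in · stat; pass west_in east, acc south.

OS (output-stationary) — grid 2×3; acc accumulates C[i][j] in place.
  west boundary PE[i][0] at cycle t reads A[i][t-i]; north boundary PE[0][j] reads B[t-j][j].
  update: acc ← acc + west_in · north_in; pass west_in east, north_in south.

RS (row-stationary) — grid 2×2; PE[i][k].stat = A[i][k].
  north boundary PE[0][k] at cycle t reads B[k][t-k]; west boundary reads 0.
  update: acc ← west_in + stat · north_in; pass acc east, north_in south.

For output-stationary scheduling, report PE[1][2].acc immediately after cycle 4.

OS (2×3). Following PE[1][2] plus its west/north inputs:
  0: (0,2).acc=0  regs=<0,0>
  0: (1,1).acc=0  regs=<0,0>
  0: (1,2).acc=0  regs=<0,0>
  1: (0,2).acc=0  regs=<0,0>
  1: (1,1).acc=0  regs=<0,0>
  1: (1,2).acc=0  regs=<0,0>
  2: (0,2).acc=24  regs=<6,4>
  2: (1,1).acc=9  regs=<1,9>
  2: (1,2).acc=0  regs=<0,0>
  3: (0,2).acc=30  regs=<2,3>
  3: (1,1).acc=18  regs=<9,1>
  3: (1,2).acc=4  regs=<1,4>
  4: (0,2).acc=30  regs=<0,0>
  4: (1,1).acc=18  regs=<0,0>
  4: (1,2).acc=31  regs=<9,3>

PE[1][2].acc = 31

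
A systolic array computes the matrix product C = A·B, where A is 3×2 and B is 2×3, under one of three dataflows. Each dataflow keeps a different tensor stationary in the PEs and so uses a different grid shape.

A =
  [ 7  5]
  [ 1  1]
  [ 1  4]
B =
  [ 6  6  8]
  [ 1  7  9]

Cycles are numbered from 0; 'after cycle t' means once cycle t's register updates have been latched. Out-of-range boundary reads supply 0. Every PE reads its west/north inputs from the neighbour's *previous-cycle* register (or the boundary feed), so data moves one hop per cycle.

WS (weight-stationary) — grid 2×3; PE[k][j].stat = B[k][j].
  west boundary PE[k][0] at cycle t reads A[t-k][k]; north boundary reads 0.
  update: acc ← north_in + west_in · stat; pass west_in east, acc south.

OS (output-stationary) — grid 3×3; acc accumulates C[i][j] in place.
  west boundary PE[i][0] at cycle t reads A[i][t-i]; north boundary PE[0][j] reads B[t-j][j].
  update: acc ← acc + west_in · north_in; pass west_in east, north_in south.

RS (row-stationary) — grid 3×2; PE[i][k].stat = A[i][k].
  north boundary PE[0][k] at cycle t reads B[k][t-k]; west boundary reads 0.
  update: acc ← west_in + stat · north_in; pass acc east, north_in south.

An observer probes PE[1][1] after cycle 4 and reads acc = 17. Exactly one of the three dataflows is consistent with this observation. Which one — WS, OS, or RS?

Under WS (2×3), PE[1][1]:
  [0] (1,1) acc=0 (h:0 v:0)
  [1] (1,1) acc=0 (h:0 v:0)
  [2] (1,1) acc=77 (h:5 v:77)
  [3] (1,1) acc=13 (h:1 v:13)
  [4] (1,1) acc=34 (h:4 v:34)
Under OS (3×3), PE[1][1]:
  [0] (1,1) acc=0 (h:0 v:0)
  [1] (1,1) acc=0 (h:0 v:0)
  [2] (1,1) acc=6 (h:1 v:6)
  [3] (1,1) acc=13 (h:1 v:7)
  [4] (1,1) acc=13 (h:0 v:0)
Under RS (3×2), PE[1][1]:
  [0] (1,1) acc=0 (h:0 v:0)
  [1] (1,1) acc=0 (h:0 v:0)
  [2] (1,1) acc=7 (h:7 v:1)
  [3] (1,1) acc=13 (h:13 v:7)
  [4] (1,1) acc=17 (h:17 v:9)

dataflow = RS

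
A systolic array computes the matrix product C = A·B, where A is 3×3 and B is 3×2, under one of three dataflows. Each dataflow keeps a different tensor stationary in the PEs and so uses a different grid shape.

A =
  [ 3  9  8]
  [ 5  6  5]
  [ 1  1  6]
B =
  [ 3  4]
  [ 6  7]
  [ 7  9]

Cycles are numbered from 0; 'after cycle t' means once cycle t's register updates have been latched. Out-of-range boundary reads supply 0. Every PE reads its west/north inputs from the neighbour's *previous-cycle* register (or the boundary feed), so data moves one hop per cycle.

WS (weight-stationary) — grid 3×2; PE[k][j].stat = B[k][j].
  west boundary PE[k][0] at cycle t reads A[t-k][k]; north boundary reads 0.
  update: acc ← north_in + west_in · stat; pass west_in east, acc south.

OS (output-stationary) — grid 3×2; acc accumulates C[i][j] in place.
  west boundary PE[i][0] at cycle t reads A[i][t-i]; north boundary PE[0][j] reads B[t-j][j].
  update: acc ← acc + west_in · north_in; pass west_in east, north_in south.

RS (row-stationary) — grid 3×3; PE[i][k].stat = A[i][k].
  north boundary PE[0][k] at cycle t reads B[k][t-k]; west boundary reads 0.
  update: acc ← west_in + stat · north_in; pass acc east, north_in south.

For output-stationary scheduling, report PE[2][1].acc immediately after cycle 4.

OS (3×2). Following PE[2][1] plus its west/north inputs:
  t=0 PE[1][1]: acc=0 h=0 v=0
  t=0 PE[2][0]: acc=0 h=0 v=0
  t=0 PE[2][1]: acc=0 h=0 v=0
  t=1 PE[1][1]: acc=0 h=0 v=0
  t=1 PE[2][0]: acc=0 h=0 v=0
  t=1 PE[2][1]: acc=0 h=0 v=0
  t=2 PE[1][1]: acc=20 h=5 v=4
  t=2 PE[2][0]: acc=3 h=1 v=3
  t=2 PE[2][1]: acc=0 h=0 v=0
  t=3 PE[1][1]: acc=62 h=6 v=7
  t=3 PE[2][0]: acc=9 h=1 v=6
  t=3 PE[2][1]: acc=4 h=1 v=4
  t=4 PE[1][1]: acc=107 h=5 v=9
  t=4 PE[2][0]: acc=51 h=6 v=7
  t=4 PE[2][1]: acc=11 h=1 v=7

PE[2][1].acc = 11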